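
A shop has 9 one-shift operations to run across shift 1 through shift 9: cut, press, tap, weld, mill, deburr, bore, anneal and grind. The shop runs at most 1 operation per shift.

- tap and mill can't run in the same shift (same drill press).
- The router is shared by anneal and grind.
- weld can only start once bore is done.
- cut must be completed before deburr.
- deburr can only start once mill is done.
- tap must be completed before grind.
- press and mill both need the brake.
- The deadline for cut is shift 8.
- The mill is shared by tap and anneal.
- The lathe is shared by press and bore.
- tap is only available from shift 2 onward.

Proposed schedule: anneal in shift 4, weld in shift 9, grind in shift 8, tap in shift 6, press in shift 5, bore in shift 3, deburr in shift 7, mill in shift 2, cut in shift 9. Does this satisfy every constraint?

press and mill both need the brake — holds.
The mill is shared by tap and anneal — holds.
tap and mill can't run in the same shift (same drill press) — holds.
The router is shared by anneal and grind — holds.
tap must be completed before grind — holds.
tap is only available from shift 2 onward — holds.
weld can only start once bore is done — holds.
The shop runs at most 1 operation per shift — violated.
The deadline for cut is shift 8 — violated.
The lathe is shared by press and bore — holds.
deburr can only start once mill is done — holds.
cut must be completed before deburr — violated.

No — it violates: The deadline for cut is shift 8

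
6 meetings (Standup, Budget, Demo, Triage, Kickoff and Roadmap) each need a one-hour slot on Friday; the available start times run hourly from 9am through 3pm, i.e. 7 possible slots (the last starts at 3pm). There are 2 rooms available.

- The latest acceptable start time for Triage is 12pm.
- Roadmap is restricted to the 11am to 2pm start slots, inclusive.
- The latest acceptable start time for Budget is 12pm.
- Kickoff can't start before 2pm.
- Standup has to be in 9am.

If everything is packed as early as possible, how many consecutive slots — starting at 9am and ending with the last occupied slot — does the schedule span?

6

With at most 2 per slot and 6 meetings, at least 3 slots are needed.
Kickoff can't be placed before 2pm — that is slot 6 counting from 9am — so the schedule must run through at least 6 slots.
6 works (last occupied slot: 2pm): for example Kickoff -> 2pm, Standup -> 9am, Triage -> 10am, Budget -> 9am, Demo -> 10am, Roadmap -> 11am.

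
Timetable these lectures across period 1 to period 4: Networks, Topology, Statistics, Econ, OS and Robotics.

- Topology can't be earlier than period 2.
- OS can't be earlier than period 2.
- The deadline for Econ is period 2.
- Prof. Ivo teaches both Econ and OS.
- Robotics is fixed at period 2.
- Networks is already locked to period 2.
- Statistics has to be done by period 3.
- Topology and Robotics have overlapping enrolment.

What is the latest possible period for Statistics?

Statistics's own window allows nothing later than period 3.
Statistics at period 3 is achievable: OS -> period 2; Robotics -> period 2; Statistics -> period 3; Topology -> period 3; Networks -> period 2; Econ -> period 1.

period 3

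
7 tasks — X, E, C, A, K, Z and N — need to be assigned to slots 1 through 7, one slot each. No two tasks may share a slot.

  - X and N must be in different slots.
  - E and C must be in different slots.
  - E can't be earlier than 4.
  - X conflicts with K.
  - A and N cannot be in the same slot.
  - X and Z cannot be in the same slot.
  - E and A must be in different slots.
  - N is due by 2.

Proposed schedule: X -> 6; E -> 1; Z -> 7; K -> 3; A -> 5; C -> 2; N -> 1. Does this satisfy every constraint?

Invalid. E can't be earlier than 4.

E and C must be in different slots — holds.
X and N must be in different slots — holds.
E and A must be in different slots — holds.
A and N cannot be in the same slot — holds.
No two tasks may share a slot — violated.
X conflicts with K — holds.
E can't be earlier than 4 — violated.
N is due by 2 — holds.
X and Z cannot be in the same slot — holds.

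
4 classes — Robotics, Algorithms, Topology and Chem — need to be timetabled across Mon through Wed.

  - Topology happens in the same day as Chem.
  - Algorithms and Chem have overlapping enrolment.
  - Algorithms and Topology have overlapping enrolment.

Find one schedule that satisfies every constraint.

Algorithms=Mon, Topology=Tue, Chem=Tue, Robotics=Mon

Checking: Algorithms(Mon) != Chem(Tue); Algorithms(Mon) != Topology(Tue); Topology = Chem = Tue.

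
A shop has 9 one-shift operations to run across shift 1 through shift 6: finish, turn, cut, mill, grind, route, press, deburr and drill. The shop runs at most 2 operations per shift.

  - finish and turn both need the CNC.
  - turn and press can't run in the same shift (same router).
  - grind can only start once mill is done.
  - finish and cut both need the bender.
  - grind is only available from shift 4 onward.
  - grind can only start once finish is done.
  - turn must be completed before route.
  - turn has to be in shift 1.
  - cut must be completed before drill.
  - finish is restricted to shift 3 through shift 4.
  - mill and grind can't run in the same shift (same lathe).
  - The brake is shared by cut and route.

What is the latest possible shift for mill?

shift 5

Downstream work caps mill at shift 5.
mill at shift 5 is achievable: mill in shift 5; grind in shift 6; drill in shift 2; press in shift 3; route in shift 2; turn in shift 1; finish in shift 3; deburr in shift 4; cut in shift 1.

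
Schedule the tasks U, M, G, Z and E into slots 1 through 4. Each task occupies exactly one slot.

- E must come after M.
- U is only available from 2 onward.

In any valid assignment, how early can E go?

2

Precedence pushes E to at least 2.
E at 2 is achievable: G in 1, M in 1, E in 2, Z in 1, U in 2.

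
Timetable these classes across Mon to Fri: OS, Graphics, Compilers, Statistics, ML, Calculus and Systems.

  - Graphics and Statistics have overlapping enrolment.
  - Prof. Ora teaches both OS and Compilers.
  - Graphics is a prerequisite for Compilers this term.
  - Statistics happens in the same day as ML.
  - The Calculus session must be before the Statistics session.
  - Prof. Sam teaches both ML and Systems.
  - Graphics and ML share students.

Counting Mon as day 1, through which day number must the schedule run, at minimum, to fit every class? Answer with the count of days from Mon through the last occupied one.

The precedence chain requires at least 2 distinct days.
2 works (last occupied day: Tue): for example Graphics=Mon; Compilers=Tue; Statistics=Tue; Calculus=Mon; Systems=Mon; ML=Tue; OS=Mon.

2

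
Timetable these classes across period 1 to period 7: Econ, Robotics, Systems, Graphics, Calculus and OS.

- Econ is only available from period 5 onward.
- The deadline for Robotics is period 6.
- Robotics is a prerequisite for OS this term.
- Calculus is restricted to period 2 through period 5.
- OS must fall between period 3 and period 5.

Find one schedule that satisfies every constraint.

Systems=period 1, OS=period 3, Robotics=period 1, Econ=period 5, Graphics=period 1, Calculus=period 2

Checking: Robotics(period 1) before OS(period 3); Econ=period 5 in [period 5,period 7]; Calculus=period 2 in [period 2,period 5]; Robotics=period 1 in [period 1,period 6]; OS=period 3 in [period 3,period 5].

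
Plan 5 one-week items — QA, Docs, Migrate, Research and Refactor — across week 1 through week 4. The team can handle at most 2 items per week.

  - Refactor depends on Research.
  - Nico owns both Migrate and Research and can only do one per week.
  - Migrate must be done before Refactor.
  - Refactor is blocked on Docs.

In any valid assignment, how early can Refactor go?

Precedence pushes Refactor to at least week 2.
Refactor at week 3 is achievable: Research in week 2, Migrate in week 1, Refactor in week 3, Docs in week 1, QA in week 2.
Nothing earlier works — the conflict and capacity constraints rule out every week before week 3.

week 3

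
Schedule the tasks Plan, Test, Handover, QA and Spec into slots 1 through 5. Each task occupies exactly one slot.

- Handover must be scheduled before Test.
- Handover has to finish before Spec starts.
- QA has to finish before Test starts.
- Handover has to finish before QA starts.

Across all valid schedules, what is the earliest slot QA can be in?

2

Precedence pushes QA to at least 2; downstream work caps QA at 4.
QA at 2 is achievable: Plan in 1, Handover in 1, QA in 2, Spec in 2, Test in 3.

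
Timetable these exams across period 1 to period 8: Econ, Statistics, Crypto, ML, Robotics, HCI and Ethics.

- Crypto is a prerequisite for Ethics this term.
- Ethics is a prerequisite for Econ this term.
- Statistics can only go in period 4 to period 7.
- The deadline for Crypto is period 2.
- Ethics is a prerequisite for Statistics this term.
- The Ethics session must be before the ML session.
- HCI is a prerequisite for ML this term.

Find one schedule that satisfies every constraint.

Statistics=period 4; Robotics=period 1; ML=period 3; HCI=period 1; Crypto=period 1; Econ=period 3; Ethics=period 2

Checking: Ethics(period 2) before Econ(period 3); Crypto(period 1) before Ethics(period 2); Ethics(period 2) before ML(period 3); HCI(period 1) before ML(period 3); Ethics(period 2) before Statistics(period 4); Crypto=period 1 in [period 1,period 2]; Statistics=period 4 in [period 4,period 7].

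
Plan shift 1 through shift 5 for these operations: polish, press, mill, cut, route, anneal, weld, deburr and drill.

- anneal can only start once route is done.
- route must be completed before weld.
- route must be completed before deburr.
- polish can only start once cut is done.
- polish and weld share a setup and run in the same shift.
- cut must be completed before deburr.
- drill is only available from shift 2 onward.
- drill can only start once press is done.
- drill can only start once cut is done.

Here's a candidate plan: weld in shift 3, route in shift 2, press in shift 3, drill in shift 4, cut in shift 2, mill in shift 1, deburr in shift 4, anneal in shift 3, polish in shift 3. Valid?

Yes, all constraints hold

route must be completed before deburr — holds.
drill is only available from shift 2 onward — holds.
drill can only start once press is done — holds.
route must be completed before weld — holds.
drill can only start once cut is done — holds.
cut must be completed before deburr — holds.
anneal can only start once route is done — holds.
polish can only start once cut is done — holds.
polish and weld share a setup and run in the same shift — holds.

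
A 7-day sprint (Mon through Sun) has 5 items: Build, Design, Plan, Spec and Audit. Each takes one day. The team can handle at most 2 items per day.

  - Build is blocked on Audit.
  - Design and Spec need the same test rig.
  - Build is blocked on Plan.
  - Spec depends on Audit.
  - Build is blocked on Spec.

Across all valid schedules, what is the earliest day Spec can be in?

Tue

Precedence pushes Spec to at least Tue; downstream work caps Spec at Sat.
Spec at Tue is achievable: Design -> Wed; Spec -> Tue; Plan -> Mon; Build -> Wed; Audit -> Mon.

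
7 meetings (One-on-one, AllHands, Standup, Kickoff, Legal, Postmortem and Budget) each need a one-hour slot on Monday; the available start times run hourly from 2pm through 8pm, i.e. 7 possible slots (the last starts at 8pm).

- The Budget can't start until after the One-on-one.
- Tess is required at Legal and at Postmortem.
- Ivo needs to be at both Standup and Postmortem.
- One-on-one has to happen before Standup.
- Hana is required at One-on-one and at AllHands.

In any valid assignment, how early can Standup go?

3pm

Precedence pushes Standup to at least 3pm.
Standup at 3pm is achievable: Kickoff -> 2pm, Postmortem -> 4pm, Budget -> 3pm, AllHands -> 3pm, Legal -> 2pm, One-on-one -> 2pm, Standup -> 3pm.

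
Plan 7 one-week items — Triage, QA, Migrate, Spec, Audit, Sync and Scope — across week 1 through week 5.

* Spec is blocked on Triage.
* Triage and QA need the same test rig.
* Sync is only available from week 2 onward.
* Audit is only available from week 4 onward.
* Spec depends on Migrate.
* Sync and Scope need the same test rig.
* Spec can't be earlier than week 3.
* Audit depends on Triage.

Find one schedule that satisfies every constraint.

Triage=week 1, QA=week 2, Spec=week 3, Audit=week 4, Migrate=week 1, Scope=week 1, Sync=week 2

Checking: Migrate(week 1) before Spec(week 3); Triage(week 1) before Audit(week 4); Triage(week 1) before Spec(week 3); Triage(week 1) != QA(week 2); Sync(week 2) != Scope(week 1); Audit=week 4 in [week 4,week 5]; Spec=week 3 in [week 3,week 5]; Sync=week 2 in [week 2,week 5].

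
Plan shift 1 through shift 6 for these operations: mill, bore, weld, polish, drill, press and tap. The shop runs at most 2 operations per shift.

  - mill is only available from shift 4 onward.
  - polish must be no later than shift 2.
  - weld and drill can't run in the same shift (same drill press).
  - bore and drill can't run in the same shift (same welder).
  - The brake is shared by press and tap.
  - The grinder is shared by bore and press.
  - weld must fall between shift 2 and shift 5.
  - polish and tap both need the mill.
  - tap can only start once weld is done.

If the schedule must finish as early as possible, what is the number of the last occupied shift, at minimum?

4

The precedence chain requires at least 2 distinct shifts.
With at most 2 per shift and 7 operations, at least 4 shifts are needed.
mill can't be placed before shift 4, so the schedule must run through at least shift 4.
4 works (last occupied shift: shift 4): for example bore -> shift 1; drill -> shift 3; press -> shift 2; mill -> shift 4; weld -> shift 2; polish -> shift 1; tap -> shift 3.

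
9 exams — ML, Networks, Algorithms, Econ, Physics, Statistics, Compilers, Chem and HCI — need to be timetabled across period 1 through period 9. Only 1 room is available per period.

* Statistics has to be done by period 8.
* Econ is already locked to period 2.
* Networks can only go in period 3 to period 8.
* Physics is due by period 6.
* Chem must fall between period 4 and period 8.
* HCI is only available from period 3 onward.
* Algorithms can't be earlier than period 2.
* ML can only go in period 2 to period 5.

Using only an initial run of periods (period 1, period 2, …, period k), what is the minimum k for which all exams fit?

9

With at most 1 per period and 9 exams, at least 9 periods are needed.
Chem can't be placed before period 4, so the schedule must run through at least period 4.
9 works (last occupied period: period 9): for example ML=period 3, Algorithms=period 7, Compilers=period 9, Physics=period 1, Networks=period 5, Econ=period 2, Chem=period 4, HCI=period 6, Statistics=period 8.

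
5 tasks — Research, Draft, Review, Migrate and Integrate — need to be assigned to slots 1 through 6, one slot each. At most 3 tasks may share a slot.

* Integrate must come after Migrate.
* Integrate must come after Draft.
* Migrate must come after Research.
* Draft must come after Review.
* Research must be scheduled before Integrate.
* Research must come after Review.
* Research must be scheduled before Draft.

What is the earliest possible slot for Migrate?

Precedence pushes Migrate to at least 3; downstream work caps Migrate at 5.
Migrate at 3 is achievable: Integrate=4, Migrate=3, Research=2, Draft=3, Review=1.

3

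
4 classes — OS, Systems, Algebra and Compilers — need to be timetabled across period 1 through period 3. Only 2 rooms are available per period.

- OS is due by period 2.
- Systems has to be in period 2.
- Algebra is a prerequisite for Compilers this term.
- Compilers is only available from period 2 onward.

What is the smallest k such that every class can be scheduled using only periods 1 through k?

2

The precedence chain requires at least 2 distinct periods.
With at most 2 per period and 4 classes, at least 2 periods are needed.
2 works (last occupied period: period 2): for example Compilers -> period 2, Systems -> period 2, Algebra -> period 1, OS -> period 1.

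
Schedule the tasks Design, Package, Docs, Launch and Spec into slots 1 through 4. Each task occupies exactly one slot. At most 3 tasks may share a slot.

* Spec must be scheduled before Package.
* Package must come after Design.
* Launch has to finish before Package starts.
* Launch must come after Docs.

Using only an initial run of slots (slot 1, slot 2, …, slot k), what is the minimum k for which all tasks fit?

The precedence chain requires at least 3 distinct slots.
With at most 3 per slot and 5 tasks, at least 2 slots are needed.
3 works (last occupied slot: 3): for example Docs -> 1, Launch -> 2, Design -> 1, Spec -> 1, Package -> 3.

3 slots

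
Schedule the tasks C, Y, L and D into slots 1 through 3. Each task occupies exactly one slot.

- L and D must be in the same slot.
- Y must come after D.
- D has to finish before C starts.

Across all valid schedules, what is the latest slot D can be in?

2

Downstream work caps D at 2.
D at 2 is achievable: C -> 3; L -> 2; D -> 2; Y -> 3.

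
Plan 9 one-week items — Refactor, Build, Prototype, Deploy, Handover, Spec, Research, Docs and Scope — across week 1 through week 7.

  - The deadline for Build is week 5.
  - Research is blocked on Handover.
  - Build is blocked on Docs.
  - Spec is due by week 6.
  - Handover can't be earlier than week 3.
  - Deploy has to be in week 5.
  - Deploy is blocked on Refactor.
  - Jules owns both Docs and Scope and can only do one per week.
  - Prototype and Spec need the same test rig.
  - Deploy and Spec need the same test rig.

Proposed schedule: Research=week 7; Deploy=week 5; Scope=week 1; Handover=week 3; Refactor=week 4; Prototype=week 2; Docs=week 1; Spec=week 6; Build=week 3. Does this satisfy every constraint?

Invalid. Jules owns both Docs and Scope and can only do one per week.

Deploy is blocked on Refactor — holds.
Research is blocked on Handover — holds.
Jules owns both Docs and Scope and can only do one per week — violated.
Build is blocked on Docs — holds.
Deploy has to be in week 5 — holds.
Handover can't be earlier than week 3 — holds.
Deploy and Spec need the same test rig — holds.
Spec is due by week 6 — holds.
The deadline for Build is week 5 — holds.
Prototype and Spec need the same test rig — holds.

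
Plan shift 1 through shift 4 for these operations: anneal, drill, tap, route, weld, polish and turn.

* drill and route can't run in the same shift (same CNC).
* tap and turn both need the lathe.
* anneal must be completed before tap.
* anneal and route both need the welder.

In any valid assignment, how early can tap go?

shift 2

Precedence pushes tap to at least shift 2.
tap at shift 2 is achievable: weld in shift 1, turn in shift 1, tap in shift 2, anneal in shift 1, drill in shift 1, route in shift 2, polish in shift 1.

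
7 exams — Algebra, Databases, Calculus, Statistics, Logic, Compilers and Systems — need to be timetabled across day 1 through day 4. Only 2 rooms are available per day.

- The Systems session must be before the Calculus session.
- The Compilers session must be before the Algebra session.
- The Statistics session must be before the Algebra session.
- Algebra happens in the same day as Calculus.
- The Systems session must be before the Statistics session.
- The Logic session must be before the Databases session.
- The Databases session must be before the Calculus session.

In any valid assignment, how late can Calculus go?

Precedence pushes Calculus to at least day 3.
Calculus at day 4 is achievable: Statistics=day 2; Calculus=day 4; Algebra=day 4; Databases=day 2; Systems=day 1; Compilers=day 3; Logic=day 1.

day 4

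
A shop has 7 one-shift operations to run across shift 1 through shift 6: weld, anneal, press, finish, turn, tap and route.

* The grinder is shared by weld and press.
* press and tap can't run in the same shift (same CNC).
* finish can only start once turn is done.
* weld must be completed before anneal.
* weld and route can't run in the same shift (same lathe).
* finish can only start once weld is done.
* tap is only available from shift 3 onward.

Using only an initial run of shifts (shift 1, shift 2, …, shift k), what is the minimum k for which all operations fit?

3 shifts

The precedence chain requires at least 2 distinct shifts.
tap can't be placed before shift 3, so the schedule must run through at least shift 3.
3 works (last occupied shift: shift 3): for example turn in shift 1, press in shift 2, weld in shift 1, route in shift 2, tap in shift 3, anneal in shift 2, finish in shift 2.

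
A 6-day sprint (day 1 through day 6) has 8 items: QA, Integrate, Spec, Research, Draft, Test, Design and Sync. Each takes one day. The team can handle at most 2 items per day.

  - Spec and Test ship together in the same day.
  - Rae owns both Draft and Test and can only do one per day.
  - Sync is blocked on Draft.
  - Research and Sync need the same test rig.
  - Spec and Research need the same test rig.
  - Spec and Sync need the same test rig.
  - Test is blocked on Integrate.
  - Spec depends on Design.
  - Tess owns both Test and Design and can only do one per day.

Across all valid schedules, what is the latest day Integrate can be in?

day 5

Downstream work caps Integrate at day 5.
Integrate at day 5 is achievable: Test in day 6, QA in day 2, Spec in day 6, Draft in day 1, Sync in day 2, Design in day 1, Research in day 3, Integrate in day 5.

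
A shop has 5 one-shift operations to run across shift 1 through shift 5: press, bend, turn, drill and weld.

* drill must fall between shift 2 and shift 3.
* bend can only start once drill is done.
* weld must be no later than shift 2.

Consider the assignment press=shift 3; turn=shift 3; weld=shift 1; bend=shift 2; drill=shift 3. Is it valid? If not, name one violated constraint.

No — it violates: bend can only start once drill is done

bend can only start once drill is done — violated.
weld must be no later than shift 2 — holds.
drill must fall between shift 2 and shift 3 — holds.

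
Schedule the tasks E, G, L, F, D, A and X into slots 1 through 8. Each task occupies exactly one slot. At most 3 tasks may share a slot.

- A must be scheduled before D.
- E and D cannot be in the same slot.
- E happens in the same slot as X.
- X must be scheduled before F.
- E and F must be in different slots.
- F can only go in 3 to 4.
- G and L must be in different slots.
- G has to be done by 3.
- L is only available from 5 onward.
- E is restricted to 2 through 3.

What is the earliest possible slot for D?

2

Precedence pushes D to at least 2.
D at 2 is achievable: D in 2; E in 3; F in 4; A in 1; G in 1; X in 3; L in 5.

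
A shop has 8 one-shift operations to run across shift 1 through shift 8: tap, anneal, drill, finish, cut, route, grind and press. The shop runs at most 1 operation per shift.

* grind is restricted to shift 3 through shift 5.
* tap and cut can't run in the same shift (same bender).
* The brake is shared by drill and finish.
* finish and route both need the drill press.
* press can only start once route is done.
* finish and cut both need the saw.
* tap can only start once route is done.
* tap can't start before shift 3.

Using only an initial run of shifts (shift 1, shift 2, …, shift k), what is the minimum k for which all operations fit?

8 shifts

The precedence chain requires at least 2 distinct shifts.
With at most 1 per shift and 8 operations, at least 8 shifts are needed.
tap can't be placed before shift 3, so the schedule must run through at least shift 3.
8 works (last occupied shift: shift 8): for example press in shift 2; route in shift 1; tap in shift 4; cut in shift 8; drill in shift 6; grind in shift 3; anneal in shift 5; finish in shift 7.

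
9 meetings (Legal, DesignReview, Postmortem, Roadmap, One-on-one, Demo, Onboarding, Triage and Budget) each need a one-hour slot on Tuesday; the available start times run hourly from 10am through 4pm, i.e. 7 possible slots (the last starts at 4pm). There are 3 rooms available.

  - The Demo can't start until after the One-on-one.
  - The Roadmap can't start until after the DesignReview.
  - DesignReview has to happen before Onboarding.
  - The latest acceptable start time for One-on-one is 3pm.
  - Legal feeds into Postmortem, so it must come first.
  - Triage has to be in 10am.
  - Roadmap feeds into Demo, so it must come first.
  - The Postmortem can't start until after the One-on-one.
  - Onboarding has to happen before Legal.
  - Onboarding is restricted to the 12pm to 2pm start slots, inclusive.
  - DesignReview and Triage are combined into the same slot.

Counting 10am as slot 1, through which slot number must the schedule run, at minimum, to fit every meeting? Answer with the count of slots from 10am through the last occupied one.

The precedence chain requires at least 4 distinct slots.
With at most 3 per slot and 9 meetings, at least 3 slots are needed.
Propagating the time windows through the other constraints, Postmortem can't land before 2pm — that is slot 5 counting from 10am — so the schedule must run through at least 5 slots.
5 works (last occupied slot: 2pm): for example DesignReview -> 10am; Roadmap -> 11am; Budget -> 11am; Legal -> 1pm; One-on-one -> 10am; Postmortem -> 2pm; Triage -> 10am; Demo -> 12pm; Onboarding -> 12pm.

5 slots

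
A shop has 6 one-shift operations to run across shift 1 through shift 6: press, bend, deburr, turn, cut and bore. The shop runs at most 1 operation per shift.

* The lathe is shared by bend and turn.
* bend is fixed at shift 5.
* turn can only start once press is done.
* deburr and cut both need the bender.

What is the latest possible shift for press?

Downstream work caps press at shift 5.
press at shift 4 is achievable: bore in shift 3; press in shift 4; cut in shift 2; deburr in shift 1; bend in shift 5; turn in shift 6.
Nothing later works — the conflict and capacity constraints rule out every shift after shift 4.

shift 4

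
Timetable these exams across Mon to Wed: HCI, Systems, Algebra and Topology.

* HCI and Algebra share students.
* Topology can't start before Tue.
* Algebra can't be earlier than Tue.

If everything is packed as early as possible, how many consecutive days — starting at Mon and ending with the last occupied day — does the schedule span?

2 days

Algebra can't be placed before Tue — that is day 2 counting from Mon — so the schedule must run through at least 2 days.
2 works (last occupied day: Tue): for example Systems in Mon; HCI in Mon; Topology in Tue; Algebra in Tue.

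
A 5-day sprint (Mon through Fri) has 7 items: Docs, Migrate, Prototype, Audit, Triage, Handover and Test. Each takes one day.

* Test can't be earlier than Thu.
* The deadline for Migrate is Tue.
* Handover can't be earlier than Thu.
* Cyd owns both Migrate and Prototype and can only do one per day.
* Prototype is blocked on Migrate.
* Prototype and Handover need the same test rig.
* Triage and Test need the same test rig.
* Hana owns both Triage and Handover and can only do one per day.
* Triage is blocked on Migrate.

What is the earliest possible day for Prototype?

Precedence pushes Prototype to at least Tue.
Prototype at Tue is achievable: Handover=Thu, Migrate=Mon, Docs=Mon, Test=Thu, Prototype=Tue, Audit=Mon, Triage=Tue.

Tue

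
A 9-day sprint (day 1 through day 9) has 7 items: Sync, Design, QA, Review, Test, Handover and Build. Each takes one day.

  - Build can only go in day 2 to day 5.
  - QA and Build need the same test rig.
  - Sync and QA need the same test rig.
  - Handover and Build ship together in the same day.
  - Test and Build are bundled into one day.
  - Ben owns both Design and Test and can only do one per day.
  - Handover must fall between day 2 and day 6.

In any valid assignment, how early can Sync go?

day 1

Sync at day 1 is achievable: Review=day 1; Build=day 2; Sync=day 1; Handover=day 2; Design=day 1; QA=day 3; Test=day 2.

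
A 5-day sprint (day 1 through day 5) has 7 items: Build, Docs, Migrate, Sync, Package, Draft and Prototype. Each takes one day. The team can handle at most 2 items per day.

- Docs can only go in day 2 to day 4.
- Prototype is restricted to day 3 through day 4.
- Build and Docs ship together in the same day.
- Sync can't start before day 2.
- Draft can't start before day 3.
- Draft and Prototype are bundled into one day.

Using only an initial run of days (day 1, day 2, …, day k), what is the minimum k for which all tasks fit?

4

With at most 2 per day and 7 tasks, at least 4 days are needed.
Draft can't be placed before day 3, so the schedule must run through at least day 3.
4 works (last occupied day: day 4): for example Prototype in day 3; Draft in day 3; Sync in day 4; Migrate in day 1; Docs in day 2; Package in day 1; Build in day 2.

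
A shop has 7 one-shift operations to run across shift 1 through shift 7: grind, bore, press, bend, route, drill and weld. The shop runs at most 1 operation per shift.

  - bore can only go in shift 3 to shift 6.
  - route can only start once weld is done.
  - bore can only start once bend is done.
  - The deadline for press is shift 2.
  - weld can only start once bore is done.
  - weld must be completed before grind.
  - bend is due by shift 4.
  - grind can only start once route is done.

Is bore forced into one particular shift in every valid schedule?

bore can be shift 3 (e.g. press -> shift 1; bend -> shift 2; route -> shift 5; grind -> shift 6; weld -> shift 4; drill -> shift 7; bore -> shift 3) or shift 4 (e.g. bend in shift 2, route in shift 6, press in shift 1, weld in shift 5, bore in shift 4, drill in shift 3, grind in shift 7).

No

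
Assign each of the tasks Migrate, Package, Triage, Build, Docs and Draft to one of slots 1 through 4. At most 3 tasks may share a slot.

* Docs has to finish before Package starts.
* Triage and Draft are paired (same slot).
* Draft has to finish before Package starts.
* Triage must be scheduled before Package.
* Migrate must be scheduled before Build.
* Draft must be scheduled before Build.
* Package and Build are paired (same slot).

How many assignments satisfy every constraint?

Splitting on Migrate: it can be 1 (11), 2 (11), 3 (8). Listing each branch's schedules as (Package, Triage, Build, Docs, Draft):
Migrate=1: (3,1,3,2,1) (3,2,3,1,2) (3,2,3,2,2) (4,1,4,2,1) (4,1,4,3,1) (4,2,4,1,2) (4,2,4,2,2) (4,2,4,3,2) (4,3,4,1,3) (4,3,4,2,3) (4,3,4,3,3) — 11.
Migrate=2: (3,1,3,1,1) (3,1,3,2,1) (3,2,3,1,2) (4,1,4,1,1) (4,1,4,2,1) (4,1,4,3,1) (4,2,4,1,2) (4,2,4,3,2) (4,3,4,1,3) (4,3,4,2,3) (4,3,4,3,3) — 11.
Migrate=3: (4,1,4,1,1) (4,1,4,2,1) (4,1,4,3,1) (4,2,4,1,2) (4,2,4,2,2) (4,2,4,3,2) (4,3,4,1,3) (4,3,4,2,3) — 8.
Summing: 11 + 11 + 8 = 30.

30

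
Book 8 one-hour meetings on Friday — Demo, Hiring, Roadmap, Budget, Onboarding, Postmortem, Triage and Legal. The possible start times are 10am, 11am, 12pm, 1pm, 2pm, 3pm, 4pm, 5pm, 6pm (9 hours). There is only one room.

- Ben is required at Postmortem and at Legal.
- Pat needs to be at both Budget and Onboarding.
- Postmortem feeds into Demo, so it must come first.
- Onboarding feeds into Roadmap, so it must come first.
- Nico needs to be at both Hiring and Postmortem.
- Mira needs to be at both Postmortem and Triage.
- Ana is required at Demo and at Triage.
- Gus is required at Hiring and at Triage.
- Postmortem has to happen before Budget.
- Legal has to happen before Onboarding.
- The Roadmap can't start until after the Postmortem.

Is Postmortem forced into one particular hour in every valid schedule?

Postmortem can be 10am (e.g. Onboarding in 12pm, Postmortem in 10am, Hiring in 4pm, Demo in 2pm, Legal in 11am, Triage in 5pm, Budget in 3pm, Roadmap in 1pm) or 11am (e.g. Postmortem=11am; Roadmap=1pm; Triage=5pm; Budget=3pm; Demo=2pm; Legal=10am; Hiring=4pm; Onboarding=12pm).

No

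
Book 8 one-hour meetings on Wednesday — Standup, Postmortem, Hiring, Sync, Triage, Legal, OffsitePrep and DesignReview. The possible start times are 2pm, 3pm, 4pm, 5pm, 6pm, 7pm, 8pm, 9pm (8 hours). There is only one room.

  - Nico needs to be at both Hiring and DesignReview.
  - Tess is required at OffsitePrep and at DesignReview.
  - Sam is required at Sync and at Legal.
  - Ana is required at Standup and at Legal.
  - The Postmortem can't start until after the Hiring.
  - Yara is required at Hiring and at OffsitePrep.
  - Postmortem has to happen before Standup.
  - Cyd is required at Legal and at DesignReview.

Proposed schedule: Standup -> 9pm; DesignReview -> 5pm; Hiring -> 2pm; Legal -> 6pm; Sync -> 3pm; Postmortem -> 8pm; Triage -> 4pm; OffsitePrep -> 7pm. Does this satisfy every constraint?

Valid

Ana is required at Standup and at Legal — holds.
Sam is required at Sync and at Legal — holds.
Cyd is required at Legal and at DesignReview — holds.
Tess is required at OffsitePrep and at DesignReview — holds.
Postmortem has to happen before Standup — holds.
Yara is required at Hiring and at OffsitePrep — holds.
The Postmortem can't start until after the Hiring — holds.
Nico needs to be at both Hiring and DesignReview — holds.
There is only one room — holds.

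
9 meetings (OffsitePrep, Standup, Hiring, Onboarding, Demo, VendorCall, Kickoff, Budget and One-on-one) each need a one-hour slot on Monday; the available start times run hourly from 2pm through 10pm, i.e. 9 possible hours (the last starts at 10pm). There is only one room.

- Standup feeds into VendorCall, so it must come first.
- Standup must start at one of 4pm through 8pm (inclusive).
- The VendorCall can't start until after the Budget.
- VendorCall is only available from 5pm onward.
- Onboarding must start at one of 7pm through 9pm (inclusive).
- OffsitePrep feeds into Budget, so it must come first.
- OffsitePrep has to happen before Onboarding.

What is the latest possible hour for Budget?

Precedence pushes Budget to at least 3pm; downstream work caps Budget at 9pm.
Budget at 9pm is achievable: Hiring in 3pm; Kickoff in 6pm; One-on-one in 8pm; Onboarding in 7pm; VendorCall in 10pm; Budget in 9pm; Standup in 4pm; Demo in 5pm; OffsitePrep in 2pm.

9pm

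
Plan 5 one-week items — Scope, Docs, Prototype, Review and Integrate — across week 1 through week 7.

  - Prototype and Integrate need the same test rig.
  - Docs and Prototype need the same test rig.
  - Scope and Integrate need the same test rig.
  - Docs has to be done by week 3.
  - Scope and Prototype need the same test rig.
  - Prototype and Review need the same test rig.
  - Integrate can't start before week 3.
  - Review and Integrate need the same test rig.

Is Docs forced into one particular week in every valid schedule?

No

Docs can be week 1 (e.g. Review=week 1; Prototype=week 2; Scope=week 1; Integrate=week 3; Docs=week 1) or week 2 (e.g. Docs in week 2, Review in week 1, Integrate in week 3, Scope in week 1, Prototype in week 4).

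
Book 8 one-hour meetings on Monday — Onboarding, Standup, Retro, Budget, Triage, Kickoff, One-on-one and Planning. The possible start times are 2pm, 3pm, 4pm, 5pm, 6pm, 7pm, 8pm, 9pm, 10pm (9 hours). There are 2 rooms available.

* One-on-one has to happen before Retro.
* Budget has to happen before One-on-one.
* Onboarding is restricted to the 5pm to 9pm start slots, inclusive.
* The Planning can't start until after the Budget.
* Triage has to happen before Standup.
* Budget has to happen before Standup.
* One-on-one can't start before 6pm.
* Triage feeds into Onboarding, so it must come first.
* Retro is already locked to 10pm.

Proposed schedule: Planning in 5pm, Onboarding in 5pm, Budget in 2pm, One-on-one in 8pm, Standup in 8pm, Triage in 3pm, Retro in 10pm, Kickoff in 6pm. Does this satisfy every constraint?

Valid

Retro is already locked to 10pm — holds.
Budget has to happen before Standup — holds.
The Planning can't start until after the Budget — holds.
Triage feeds into Onboarding, so it must come first — holds.
Budget has to happen before One-on-one — holds.
One-on-one has to happen before Retro — holds.
Triage has to happen before Standup — holds.
One-on-one can't start before 6pm — holds.
Onboarding is restricted to the 5pm to 9pm start slots, inclusive — holds.
There are 2 rooms available — holds.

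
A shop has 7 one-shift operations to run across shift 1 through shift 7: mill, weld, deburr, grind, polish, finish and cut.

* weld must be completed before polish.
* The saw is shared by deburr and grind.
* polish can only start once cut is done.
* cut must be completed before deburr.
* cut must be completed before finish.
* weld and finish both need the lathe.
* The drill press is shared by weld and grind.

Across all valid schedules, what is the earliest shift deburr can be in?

shift 2

Precedence pushes deburr to at least shift 2.
deburr at shift 2 is achievable: finish in shift 2; mill in shift 1; polish in shift 2; weld in shift 1; deburr in shift 2; cut in shift 1; grind in shift 3.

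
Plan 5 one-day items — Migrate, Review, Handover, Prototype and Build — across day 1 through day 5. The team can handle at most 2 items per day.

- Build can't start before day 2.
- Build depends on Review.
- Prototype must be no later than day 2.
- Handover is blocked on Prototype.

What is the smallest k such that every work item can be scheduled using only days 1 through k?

The precedence chain requires at least 2 distinct days.
With at most 2 per day and 5 work items, at least 3 days are needed.
3 works (last occupied day: day 3): for example Review in day 1; Build in day 2; Handover in day 2; Prototype in day 1; Migrate in day 3.

3 days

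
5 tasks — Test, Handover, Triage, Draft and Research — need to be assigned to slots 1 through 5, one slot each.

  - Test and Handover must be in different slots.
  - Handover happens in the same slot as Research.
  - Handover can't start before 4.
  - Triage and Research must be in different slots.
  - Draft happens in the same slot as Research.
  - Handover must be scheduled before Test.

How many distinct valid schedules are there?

Enumerating: Draft -> 4, Test -> 5, Triage -> 1, Research -> 4, Handover -> 4 | Handover -> 4, Research -> 4, Test -> 5, Triage -> 2, Draft -> 4 | Test in 5, Handover in 4, Triage in 3, Research in 4, Draft in 4 | Draft in 4; Handover in 4; Triage in 5; Test in 5; Research in 4.

4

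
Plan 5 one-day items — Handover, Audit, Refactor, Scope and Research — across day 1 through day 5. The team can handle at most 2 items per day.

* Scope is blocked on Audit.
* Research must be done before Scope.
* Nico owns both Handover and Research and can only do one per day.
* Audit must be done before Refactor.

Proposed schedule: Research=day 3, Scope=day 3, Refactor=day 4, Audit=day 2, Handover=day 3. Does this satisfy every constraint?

No. Nico owns both Handover and Research and can only do one per day is not satisfied.

Nico owns both Handover and Research and can only do one per day — violated.
Scope is blocked on Audit — holds.
The team can handle at most 2 items per day — violated.
Research must be done before Scope — violated.
Audit must be done before Refactor — holds.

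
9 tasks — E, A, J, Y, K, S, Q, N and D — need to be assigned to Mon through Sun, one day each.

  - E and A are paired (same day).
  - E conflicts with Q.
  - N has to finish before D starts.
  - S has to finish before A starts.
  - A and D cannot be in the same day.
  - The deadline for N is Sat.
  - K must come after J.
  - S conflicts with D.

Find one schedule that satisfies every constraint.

J -> Mon; N -> Mon; Y -> Mon; K -> Tue; A -> Tue; E -> Tue; D -> Wed; S -> Mon; Q -> Mon

Checking: N(Mon) before D(Wed); J(Mon) before K(Tue); S(Mon) before A(Tue); E(Tue) != Q(Mon); S(Mon) != D(Wed); A(Tue) != D(Wed); E = A = Tue; N=Mon in [Mon,Sat].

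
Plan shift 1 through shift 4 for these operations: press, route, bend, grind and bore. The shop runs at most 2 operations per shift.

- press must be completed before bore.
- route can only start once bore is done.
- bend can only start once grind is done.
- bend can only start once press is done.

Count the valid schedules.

23

Splitting on press: it can be shift 1 (18), shift 2 (5). Listing each branch's schedules as (route, bend, grind, bore) by shift number:
press=shift 1: (3,2,1,2) (3,3,1,2) (3,3,2,2) (3,4,1,2) (3,4,2,2) (3,4,3,2) (4,2,1,2) (4,2,1,3) (4,3,1,2) (4,3,1,3) (4,3,2,2) (4,3,2,3) (4,4,1,2) (4,4,1,3) (4,4,2,2) (4,4,2,3) (4,4,3,2) (4,4,3,3) — 18.
press=shift 2: (4,3,1,3) (4,3,2,3) (4,4,1,3) (4,4,2,3) (4,4,3,3) — 5.
Summing: 18 + 5 = 23.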